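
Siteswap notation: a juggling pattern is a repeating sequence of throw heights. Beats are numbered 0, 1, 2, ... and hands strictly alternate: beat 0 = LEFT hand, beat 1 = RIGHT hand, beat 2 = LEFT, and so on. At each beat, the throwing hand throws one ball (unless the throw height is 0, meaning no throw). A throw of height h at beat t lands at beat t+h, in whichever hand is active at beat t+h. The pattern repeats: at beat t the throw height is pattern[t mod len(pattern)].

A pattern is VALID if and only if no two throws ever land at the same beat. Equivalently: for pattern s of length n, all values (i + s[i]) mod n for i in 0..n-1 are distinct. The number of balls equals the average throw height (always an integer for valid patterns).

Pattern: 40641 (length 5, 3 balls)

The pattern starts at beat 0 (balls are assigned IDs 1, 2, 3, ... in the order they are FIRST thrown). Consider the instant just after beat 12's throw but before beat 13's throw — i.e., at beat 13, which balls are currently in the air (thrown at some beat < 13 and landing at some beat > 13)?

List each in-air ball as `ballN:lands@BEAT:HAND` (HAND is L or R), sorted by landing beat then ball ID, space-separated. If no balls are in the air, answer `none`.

Beat 0 (L): throw ball1 h=4 -> lands@4:L; in-air after throw: [b1@4:L]
Beat 2 (L): throw ball2 h=6 -> lands@8:L; in-air after throw: [b1@4:L b2@8:L]
Beat 3 (R): throw ball3 h=4 -> lands@7:R; in-air after throw: [b1@4:L b3@7:R b2@8:L]
Beat 4 (L): throw ball1 h=1 -> lands@5:R; in-air after throw: [b1@5:R b3@7:R b2@8:L]
Beat 5 (R): throw ball1 h=4 -> lands@9:R; in-air after throw: [b3@7:R b2@8:L b1@9:R]
Beat 7 (R): throw ball3 h=6 -> lands@13:R; in-air after throw: [b2@8:L b1@9:R b3@13:R]
Beat 8 (L): throw ball2 h=4 -> lands@12:L; in-air after throw: [b1@9:R b2@12:L b3@13:R]
Beat 9 (R): throw ball1 h=1 -> lands@10:L; in-air after throw: [b1@10:L b2@12:L b3@13:R]
Beat 10 (L): throw ball1 h=4 -> lands@14:L; in-air after throw: [b2@12:L b3@13:R b1@14:L]
Beat 12 (L): throw ball2 h=6 -> lands@18:L; in-air after throw: [b3@13:R b1@14:L b2@18:L]
Beat 13 (R): throw ball3 h=4 -> lands@17:R; in-air after throw: [b1@14:L b3@17:R b2@18:L]

Answer: ball1:lands@14:L ball2:lands@18:L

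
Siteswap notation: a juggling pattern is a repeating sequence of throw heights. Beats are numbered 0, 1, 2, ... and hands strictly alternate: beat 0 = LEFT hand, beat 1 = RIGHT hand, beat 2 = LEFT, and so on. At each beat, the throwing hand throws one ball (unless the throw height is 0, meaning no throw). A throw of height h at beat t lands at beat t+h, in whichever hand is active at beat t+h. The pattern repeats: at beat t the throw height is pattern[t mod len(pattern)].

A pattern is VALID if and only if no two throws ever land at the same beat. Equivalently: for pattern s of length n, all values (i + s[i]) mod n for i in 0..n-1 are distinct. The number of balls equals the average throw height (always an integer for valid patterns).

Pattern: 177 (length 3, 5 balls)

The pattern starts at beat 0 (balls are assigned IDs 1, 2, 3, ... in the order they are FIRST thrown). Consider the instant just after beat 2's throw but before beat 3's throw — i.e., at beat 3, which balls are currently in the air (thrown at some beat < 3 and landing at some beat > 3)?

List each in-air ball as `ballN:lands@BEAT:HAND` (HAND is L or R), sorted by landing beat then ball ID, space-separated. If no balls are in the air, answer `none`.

Beat 0 (L): throw ball1 h=1 -> lands@1:R; in-air after throw: [b1@1:R]
Beat 1 (R): throw ball1 h=7 -> lands@8:L; in-air after throw: [b1@8:L]
Beat 2 (L): throw ball2 h=7 -> lands@9:R; in-air after throw: [b1@8:L b2@9:R]
Beat 3 (R): throw ball3 h=1 -> lands@4:L; in-air after throw: [b3@4:L b1@8:L b2@9:R]

Answer: ball1:lands@8:L ball2:lands@9:R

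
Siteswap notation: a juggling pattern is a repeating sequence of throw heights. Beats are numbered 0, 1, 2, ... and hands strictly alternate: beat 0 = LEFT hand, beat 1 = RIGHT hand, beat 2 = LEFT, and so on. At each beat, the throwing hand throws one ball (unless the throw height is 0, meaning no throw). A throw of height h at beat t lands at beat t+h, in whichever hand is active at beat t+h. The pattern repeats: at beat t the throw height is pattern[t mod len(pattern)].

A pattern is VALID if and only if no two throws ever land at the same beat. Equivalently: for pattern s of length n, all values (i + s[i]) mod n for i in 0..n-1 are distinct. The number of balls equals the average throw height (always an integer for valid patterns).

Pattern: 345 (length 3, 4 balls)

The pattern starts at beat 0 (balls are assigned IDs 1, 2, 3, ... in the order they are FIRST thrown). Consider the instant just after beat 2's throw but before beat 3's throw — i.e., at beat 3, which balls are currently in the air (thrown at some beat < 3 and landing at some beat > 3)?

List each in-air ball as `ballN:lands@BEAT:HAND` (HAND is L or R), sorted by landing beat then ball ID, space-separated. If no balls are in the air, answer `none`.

Answer: ball2:lands@5:R ball3:lands@7:R

Derivation:
Beat 0 (L): throw ball1 h=3 -> lands@3:R; in-air after throw: [b1@3:R]
Beat 1 (R): throw ball2 h=4 -> lands@5:R; in-air after throw: [b1@3:R b2@5:R]
Beat 2 (L): throw ball3 h=5 -> lands@7:R; in-air after throw: [b1@3:R b2@5:R b3@7:R]
Beat 3 (R): throw ball1 h=3 -> lands@6:L; in-air after throw: [b2@5:R b1@6:L b3@7:R]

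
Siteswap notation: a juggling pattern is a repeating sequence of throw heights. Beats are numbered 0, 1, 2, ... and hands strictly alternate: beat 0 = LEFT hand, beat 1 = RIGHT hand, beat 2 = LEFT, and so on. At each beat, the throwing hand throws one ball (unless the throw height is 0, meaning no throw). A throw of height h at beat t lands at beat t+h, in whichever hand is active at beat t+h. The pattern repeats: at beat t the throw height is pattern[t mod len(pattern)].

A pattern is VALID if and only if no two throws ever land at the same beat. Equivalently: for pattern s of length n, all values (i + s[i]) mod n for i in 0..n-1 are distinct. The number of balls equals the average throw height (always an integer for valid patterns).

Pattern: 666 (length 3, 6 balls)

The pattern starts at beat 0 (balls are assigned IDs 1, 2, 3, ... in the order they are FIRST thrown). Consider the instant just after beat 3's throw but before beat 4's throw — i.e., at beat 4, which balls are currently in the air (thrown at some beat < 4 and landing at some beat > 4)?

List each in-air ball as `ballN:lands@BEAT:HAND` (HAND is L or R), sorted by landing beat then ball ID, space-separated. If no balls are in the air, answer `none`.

Answer: ball1:lands@6:L ball2:lands@7:R ball3:lands@8:L ball4:lands@9:R

Derivation:
Beat 0 (L): throw ball1 h=6 -> lands@6:L; in-air after throw: [b1@6:L]
Beat 1 (R): throw ball2 h=6 -> lands@7:R; in-air after throw: [b1@6:L b2@7:R]
Beat 2 (L): throw ball3 h=6 -> lands@8:L; in-air after throw: [b1@6:L b2@7:R b3@8:L]
Beat 3 (R): throw ball4 h=6 -> lands@9:R; in-air after throw: [b1@6:L b2@7:R b3@8:L b4@9:R]
Beat 4 (L): throw ball5 h=6 -> lands@10:L; in-air after throw: [b1@6:L b2@7:R b3@8:L b4@9:R b5@10:L]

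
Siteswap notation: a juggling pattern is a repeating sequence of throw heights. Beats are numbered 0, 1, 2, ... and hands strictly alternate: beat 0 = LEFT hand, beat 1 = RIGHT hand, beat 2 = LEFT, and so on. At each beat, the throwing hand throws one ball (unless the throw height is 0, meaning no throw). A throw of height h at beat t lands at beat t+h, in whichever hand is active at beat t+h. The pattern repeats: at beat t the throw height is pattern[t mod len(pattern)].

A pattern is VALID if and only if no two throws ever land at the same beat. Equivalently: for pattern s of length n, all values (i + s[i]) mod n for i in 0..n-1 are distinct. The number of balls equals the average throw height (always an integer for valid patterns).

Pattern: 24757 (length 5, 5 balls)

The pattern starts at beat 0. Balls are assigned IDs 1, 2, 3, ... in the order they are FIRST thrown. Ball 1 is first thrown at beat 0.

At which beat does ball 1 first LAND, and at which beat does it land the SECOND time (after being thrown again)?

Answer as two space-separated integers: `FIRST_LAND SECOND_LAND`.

Beat 0 (L): throw ball1 h=2 -> lands@2:L; in-air after throw: [b1@2:L]
Beat 1 (R): throw ball2 h=4 -> lands@5:R; in-air after throw: [b1@2:L b2@5:R]
Beat 2 (L): throw ball1 h=7 -> lands@9:R; in-air after throw: [b2@5:R b1@9:R]
Beat 3 (R): throw ball3 h=5 -> lands@8:L; in-air after throw: [b2@5:R b3@8:L b1@9:R]
Beat 4 (L): throw ball4 h=7 -> lands@11:R; in-air after throw: [b2@5:R b3@8:L b1@9:R b4@11:R]
Beat 5 (R): throw ball2 h=2 -> lands@7:R; in-air after throw: [b2@7:R b3@8:L b1@9:R b4@11:R]
Beat 6 (L): throw ball5 h=4 -> lands@10:L; in-air after throw: [b2@7:R b3@8:L b1@9:R b5@10:L b4@11:R]
Beat 7 (R): throw ball2 h=7 -> lands@14:L; in-air after throw: [b3@8:L b1@9:R b5@10:L b4@11:R b2@14:L]
Beat 8 (L): throw ball3 h=5 -> lands@13:R; in-air after throw: [b1@9:R b5@10:L b4@11:R b3@13:R b2@14:L]
Beat 9 (R): throw ball1 h=7 -> lands@16:L; in-air after throw: [b5@10:L b4@11:R b3@13:R b2@14:L b1@16:L]
Ball 1: thrown@0 h=2 -> first land @2; rethrown@2 h=7 -> second land @9

Answer: 2 9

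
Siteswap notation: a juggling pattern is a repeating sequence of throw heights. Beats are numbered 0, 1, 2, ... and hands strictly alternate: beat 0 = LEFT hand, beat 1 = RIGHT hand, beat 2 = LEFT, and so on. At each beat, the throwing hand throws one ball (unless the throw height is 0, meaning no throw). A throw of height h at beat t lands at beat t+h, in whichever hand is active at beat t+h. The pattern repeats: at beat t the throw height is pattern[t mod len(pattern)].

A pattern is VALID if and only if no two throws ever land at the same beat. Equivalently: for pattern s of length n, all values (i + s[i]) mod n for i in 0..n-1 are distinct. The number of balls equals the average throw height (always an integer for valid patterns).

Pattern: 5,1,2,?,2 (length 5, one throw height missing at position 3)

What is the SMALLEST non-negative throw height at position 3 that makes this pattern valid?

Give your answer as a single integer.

i=0: (0 + 5) mod 5 = 0
i=1: (1 + 1) mod 5 = 2
i=2: (2 + 2) mod 5 = 4
i=3: s[i]=? (unknown)
i=4: (4 + 2) mod 5 = 1
Known residues: [0, 1, 2, 4]; need a permutation of 0..4, so missing residue r = 3
Need (3 + s) mod 5 = 3; smallest s = (3 - 3) mod 5 = 0

Answer: 0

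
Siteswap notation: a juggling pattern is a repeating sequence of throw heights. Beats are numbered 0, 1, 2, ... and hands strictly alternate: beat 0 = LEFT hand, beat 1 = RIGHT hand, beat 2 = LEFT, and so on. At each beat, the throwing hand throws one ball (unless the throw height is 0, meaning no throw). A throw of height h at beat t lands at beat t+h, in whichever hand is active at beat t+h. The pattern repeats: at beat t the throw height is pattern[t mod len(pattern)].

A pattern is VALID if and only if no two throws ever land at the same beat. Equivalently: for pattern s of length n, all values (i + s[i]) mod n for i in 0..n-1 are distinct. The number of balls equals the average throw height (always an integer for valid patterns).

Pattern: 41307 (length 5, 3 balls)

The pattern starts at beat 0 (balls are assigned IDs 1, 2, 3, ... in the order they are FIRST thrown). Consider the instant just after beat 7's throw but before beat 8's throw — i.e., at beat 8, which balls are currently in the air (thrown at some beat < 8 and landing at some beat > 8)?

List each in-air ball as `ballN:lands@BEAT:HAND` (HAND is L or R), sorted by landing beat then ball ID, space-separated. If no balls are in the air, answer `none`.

Beat 0 (L): throw ball1 h=4 -> lands@4:L; in-air after throw: [b1@4:L]
Beat 1 (R): throw ball2 h=1 -> lands@2:L; in-air after throw: [b2@2:L b1@4:L]
Beat 2 (L): throw ball2 h=3 -> lands@5:R; in-air after throw: [b1@4:L b2@5:R]
Beat 4 (L): throw ball1 h=7 -> lands@11:R; in-air after throw: [b2@5:R b1@11:R]
Beat 5 (R): throw ball2 h=4 -> lands@9:R; in-air after throw: [b2@9:R b1@11:R]
Beat 6 (L): throw ball3 h=1 -> lands@7:R; in-air after throw: [b3@7:R b2@9:R b1@11:R]
Beat 7 (R): throw ball3 h=3 -> lands@10:L; in-air after throw: [b2@9:R b3@10:L b1@11:R]

Answer: ball2:lands@9:R ball3:lands@10:L ball1:lands@11:R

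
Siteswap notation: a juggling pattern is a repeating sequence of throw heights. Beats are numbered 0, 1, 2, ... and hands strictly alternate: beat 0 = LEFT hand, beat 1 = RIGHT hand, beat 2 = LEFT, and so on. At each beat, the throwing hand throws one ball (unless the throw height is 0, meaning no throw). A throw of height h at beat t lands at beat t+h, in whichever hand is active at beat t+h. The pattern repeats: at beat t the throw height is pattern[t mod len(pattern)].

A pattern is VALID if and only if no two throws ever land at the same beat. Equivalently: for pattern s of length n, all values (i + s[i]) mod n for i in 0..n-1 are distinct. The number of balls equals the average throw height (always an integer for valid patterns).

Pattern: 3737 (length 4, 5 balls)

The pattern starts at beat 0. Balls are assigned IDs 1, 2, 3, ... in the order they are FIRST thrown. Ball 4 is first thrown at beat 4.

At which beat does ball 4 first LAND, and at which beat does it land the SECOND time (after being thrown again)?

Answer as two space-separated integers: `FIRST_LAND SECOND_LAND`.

Answer: 7 14

Derivation:
Beat 0 (L): throw ball1 h=3 -> lands@3:R; in-air after throw: [b1@3:R]
Beat 1 (R): throw ball2 h=7 -> lands@8:L; in-air after throw: [b1@3:R b2@8:L]
Beat 2 (L): throw ball3 h=3 -> lands@5:R; in-air after throw: [b1@3:R b3@5:R b2@8:L]
Beat 3 (R): throw ball1 h=7 -> lands@10:L; in-air after throw: [b3@5:R b2@8:L b1@10:L]
Beat 4 (L): throw ball4 h=3 -> lands@7:R; in-air after throw: [b3@5:R b4@7:R b2@8:L b1@10:L]
Beat 5 (R): throw ball3 h=7 -> lands@12:L; in-air after throw: [b4@7:R b2@8:L b1@10:L b3@12:L]
Beat 6 (L): throw ball5 h=3 -> lands@9:R; in-air after throw: [b4@7:R b2@8:L b5@9:R b1@10:L b3@12:L]
Beat 7 (R): throw ball4 h=7 -> lands@14:L; in-air after throw: [b2@8:L b5@9:R b1@10:L b3@12:L b4@14:L]
Beat 8 (L): throw ball2 h=3 -> lands@11:R; in-air after throw: [b5@9:R b1@10:L b2@11:R b3@12:L b4@14:L]
Beat 9 (R): throw ball5 h=7 -> lands@16:L; in-air after throw: [b1@10:L b2@11:R b3@12:L b4@14:L b5@16:L]
Beat 10 (L): throw ball1 h=3 -> lands@13:R; in-air after throw: [b2@11:R b3@12:L b1@13:R b4@14:L b5@16:L]
Beat 11 (R): throw ball2 h=7 -> lands@18:L; in-air after throw: [b3@12:L b1@13:R b4@14:L b5@16:L b2@18:L]
Beat 12 (L): throw ball3 h=3 -> lands@15:R; in-air after throw: [b1@13:R b4@14:L b3@15:R b5@16:L b2@18:L]
Beat 13 (R): throw ball1 h=7 -> lands@20:L; in-air after throw: [b4@14:L b3@15:R b5@16:L b2@18:L b1@20:L]
Beat 14 (L): throw ball4 h=3 -> lands@17:R; in-air after throw: [b3@15:R b5@16:L b4@17:R b2@18:L b1@20:L]
Ball 4: thrown@4 h=3 -> first land @7; rethrown@7 h=7 -> second land @14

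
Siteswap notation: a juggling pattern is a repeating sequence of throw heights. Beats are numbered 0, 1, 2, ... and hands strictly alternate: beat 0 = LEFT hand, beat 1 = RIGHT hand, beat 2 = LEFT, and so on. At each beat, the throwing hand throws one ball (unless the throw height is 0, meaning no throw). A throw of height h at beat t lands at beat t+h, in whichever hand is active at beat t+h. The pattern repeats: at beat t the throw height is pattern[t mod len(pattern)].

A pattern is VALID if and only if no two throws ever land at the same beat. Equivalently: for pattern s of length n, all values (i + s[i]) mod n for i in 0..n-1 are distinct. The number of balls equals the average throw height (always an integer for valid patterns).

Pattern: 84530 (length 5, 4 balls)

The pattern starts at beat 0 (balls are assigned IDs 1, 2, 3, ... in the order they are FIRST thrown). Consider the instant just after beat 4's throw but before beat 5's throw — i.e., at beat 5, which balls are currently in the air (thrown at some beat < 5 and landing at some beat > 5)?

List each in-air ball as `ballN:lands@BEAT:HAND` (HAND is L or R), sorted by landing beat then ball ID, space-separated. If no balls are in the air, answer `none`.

Beat 0 (L): throw ball1 h=8 -> lands@8:L; in-air after throw: [b1@8:L]
Beat 1 (R): throw ball2 h=4 -> lands@5:R; in-air after throw: [b2@5:R b1@8:L]
Beat 2 (L): throw ball3 h=5 -> lands@7:R; in-air after throw: [b2@5:R b3@7:R b1@8:L]
Beat 3 (R): throw ball4 h=3 -> lands@6:L; in-air after throw: [b2@5:R b4@6:L b3@7:R b1@8:L]
Beat 5 (R): throw ball2 h=8 -> lands@13:R; in-air after throw: [b4@6:L b3@7:R b1@8:L b2@13:R]

Answer: ball4:lands@6:L ball3:lands@7:R ball1:lands@8:L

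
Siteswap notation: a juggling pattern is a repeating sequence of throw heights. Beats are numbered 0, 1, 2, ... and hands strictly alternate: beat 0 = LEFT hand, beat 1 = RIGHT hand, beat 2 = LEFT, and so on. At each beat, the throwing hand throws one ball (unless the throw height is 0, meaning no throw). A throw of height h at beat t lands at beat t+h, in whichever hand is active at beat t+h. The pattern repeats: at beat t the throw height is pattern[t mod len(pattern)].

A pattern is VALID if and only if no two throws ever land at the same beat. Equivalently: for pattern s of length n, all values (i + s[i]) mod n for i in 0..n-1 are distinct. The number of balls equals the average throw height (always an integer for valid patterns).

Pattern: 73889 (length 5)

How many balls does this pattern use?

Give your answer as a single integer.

Pattern = [7, 3, 8, 8, 9], length n = 5
  position 0: throw height = 7, running sum = 7
  position 1: throw height = 3, running sum = 10
  position 2: throw height = 8, running sum = 18
  position 3: throw height = 8, running sum = 26
  position 4: throw height = 9, running sum = 35
Total sum = 35; balls = sum / n = 35 / 5 = 7

Answer: 7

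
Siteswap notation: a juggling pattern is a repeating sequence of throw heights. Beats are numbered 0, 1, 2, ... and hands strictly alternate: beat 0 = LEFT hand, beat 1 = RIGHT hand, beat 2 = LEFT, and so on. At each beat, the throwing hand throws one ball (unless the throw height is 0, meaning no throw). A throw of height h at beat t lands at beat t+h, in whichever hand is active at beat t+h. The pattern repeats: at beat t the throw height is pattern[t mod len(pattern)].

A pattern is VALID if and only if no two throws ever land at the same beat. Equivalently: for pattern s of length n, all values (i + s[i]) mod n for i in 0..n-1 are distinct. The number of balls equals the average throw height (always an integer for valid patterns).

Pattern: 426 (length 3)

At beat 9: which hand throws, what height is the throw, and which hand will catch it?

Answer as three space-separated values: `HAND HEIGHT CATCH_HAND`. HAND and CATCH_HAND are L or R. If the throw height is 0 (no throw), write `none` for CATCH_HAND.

Answer: R 4 R

Derivation:
Beat 9: 9 mod 2 = 1, so hand = R
Throw height = pattern[9 mod 3] = pattern[0] = 4
Lands at beat 9+4=13, 13 mod 2 = 1, so catch hand = R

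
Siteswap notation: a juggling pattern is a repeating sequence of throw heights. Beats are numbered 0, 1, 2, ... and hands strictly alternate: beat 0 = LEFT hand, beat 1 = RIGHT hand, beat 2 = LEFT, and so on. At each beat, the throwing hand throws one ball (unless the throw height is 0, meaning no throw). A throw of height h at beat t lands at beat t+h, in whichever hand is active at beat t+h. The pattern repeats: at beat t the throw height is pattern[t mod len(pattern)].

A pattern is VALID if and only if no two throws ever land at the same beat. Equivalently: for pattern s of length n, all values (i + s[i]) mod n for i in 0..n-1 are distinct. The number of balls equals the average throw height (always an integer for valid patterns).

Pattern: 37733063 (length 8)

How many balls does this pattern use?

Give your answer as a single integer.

Answer: 4

Derivation:
Pattern = [3, 7, 7, 3, 3, 0, 6, 3], length n = 8
  position 0: throw height = 3, running sum = 3
  position 1: throw height = 7, running sum = 10
  position 2: throw height = 7, running sum = 17
  position 3: throw height = 3, running sum = 20
  position 4: throw height = 3, running sum = 23
  position 5: throw height = 0, running sum = 23
  position 6: throw height = 6, running sum = 29
  position 7: throw height = 3, running sum = 32
Total sum = 32; balls = sum / n = 32 / 8 = 4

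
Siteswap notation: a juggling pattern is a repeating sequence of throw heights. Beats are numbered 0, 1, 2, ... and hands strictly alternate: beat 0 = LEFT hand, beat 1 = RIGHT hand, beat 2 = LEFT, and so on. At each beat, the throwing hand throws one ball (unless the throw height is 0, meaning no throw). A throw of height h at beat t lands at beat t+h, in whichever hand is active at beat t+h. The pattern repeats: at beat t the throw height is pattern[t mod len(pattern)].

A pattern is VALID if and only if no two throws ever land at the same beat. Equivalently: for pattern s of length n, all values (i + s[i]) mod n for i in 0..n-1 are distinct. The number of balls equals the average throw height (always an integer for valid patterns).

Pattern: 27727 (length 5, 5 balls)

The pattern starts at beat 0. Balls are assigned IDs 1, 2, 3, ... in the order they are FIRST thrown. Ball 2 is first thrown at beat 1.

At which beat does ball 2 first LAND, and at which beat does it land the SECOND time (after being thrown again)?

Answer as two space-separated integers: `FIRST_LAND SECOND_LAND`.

Beat 0 (L): throw ball1 h=2 -> lands@2:L; in-air after throw: [b1@2:L]
Beat 1 (R): throw ball2 h=7 -> lands@8:L; in-air after throw: [b1@2:L b2@8:L]
Beat 2 (L): throw ball1 h=7 -> lands@9:R; in-air after throw: [b2@8:L b1@9:R]
Beat 3 (R): throw ball3 h=2 -> lands@5:R; in-air after throw: [b3@5:R b2@8:L b1@9:R]
Beat 4 (L): throw ball4 h=7 -> lands@11:R; in-air after throw: [b3@5:R b2@8:L b1@9:R b4@11:R]
Beat 5 (R): throw ball3 h=2 -> lands@7:R; in-air after throw: [b3@7:R b2@8:L b1@9:R b4@11:R]
Beat 6 (L): throw ball5 h=7 -> lands@13:R; in-air after throw: [b3@7:R b2@8:L b1@9:R b4@11:R b5@13:R]
Beat 7 (R): throw ball3 h=7 -> lands@14:L; in-air after throw: [b2@8:L b1@9:R b4@11:R b5@13:R b3@14:L]
Beat 8 (L): throw ball2 h=2 -> lands@10:L; in-air after throw: [b1@9:R b2@10:L b4@11:R b5@13:R b3@14:L]
Beat 9 (R): throw ball1 h=7 -> lands@16:L; in-air after throw: [b2@10:L b4@11:R b5@13:R b3@14:L b1@16:L]
Beat 10 (L): throw ball2 h=2 -> lands@12:L; in-air after throw: [b4@11:R b2@12:L b5@13:R b3@14:L b1@16:L]
Ball 2: thrown@1 h=7 -> first land @8; rethrown@8 h=2 -> second land @10

Answer: 8 10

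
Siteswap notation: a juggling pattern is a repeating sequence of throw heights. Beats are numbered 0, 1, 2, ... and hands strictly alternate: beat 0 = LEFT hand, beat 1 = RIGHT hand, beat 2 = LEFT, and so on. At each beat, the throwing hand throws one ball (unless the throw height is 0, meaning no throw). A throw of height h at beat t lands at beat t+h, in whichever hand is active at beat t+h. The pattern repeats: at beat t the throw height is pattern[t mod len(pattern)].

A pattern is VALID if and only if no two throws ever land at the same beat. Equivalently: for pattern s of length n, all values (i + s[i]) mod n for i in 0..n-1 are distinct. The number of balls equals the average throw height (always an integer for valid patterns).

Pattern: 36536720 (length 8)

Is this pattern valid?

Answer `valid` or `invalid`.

i=0: (i + s[i]) mod n = (0 + 3) mod 8 = 3
i=1: (i + s[i]) mod n = (1 + 6) mod 8 = 7
i=2: (i + s[i]) mod n = (2 + 5) mod 8 = 7
i=3: (i + s[i]) mod n = (3 + 3) mod 8 = 6
i=4: (i + s[i]) mod n = (4 + 6) mod 8 = 2
i=5: (i + s[i]) mod n = (5 + 7) mod 8 = 4
i=6: (i + s[i]) mod n = (6 + 2) mod 8 = 0
i=7: (i + s[i]) mod n = (7 + 0) mod 8 = 7
Residues: [3, 7, 7, 6, 2, 4, 0, 7], distinct: False

Answer: invalid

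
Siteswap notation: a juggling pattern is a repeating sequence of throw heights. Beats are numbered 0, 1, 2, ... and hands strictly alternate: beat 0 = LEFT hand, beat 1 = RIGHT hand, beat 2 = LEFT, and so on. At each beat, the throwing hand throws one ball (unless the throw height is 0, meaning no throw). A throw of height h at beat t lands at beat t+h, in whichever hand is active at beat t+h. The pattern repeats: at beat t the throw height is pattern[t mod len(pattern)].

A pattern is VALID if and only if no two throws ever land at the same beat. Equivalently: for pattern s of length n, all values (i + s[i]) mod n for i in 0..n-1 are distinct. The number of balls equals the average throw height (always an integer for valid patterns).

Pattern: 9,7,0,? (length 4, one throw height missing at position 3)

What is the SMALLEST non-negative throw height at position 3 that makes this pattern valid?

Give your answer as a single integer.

Answer: 0

Derivation:
i=0: (0 + 9) mod 4 = 1
i=1: (1 + 7) mod 4 = 0
i=2: (2 + 0) mod 4 = 2
i=3: s[i]=? (unknown)
Known residues: [0, 1, 2]; need a permutation of 0..3, so missing residue r = 3
Need (3 + s) mod 4 = 3; smallest s = (3 - 3) mod 4 = 0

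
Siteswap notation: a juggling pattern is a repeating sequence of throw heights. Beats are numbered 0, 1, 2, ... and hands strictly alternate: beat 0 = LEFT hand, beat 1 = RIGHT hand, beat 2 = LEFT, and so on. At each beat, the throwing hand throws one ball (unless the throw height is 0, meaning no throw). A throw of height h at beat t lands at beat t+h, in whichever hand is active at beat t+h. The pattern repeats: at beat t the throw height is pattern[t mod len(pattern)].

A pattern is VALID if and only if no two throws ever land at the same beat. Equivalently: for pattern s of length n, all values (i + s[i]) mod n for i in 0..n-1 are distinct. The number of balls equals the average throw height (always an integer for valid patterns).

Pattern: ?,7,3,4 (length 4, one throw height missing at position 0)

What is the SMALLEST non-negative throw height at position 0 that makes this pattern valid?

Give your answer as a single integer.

Answer: 2

Derivation:
i=0: s[i]=? (unknown)
i=1: (1 + 7) mod 4 = 0
i=2: (2 + 3) mod 4 = 1
i=3: (3 + 4) mod 4 = 3
Known residues: [0, 1, 3]; need a permutation of 0..3, so missing residue r = 2
Need (0 + s) mod 4 = 2; smallest s = (2 - 0) mod 4 = 2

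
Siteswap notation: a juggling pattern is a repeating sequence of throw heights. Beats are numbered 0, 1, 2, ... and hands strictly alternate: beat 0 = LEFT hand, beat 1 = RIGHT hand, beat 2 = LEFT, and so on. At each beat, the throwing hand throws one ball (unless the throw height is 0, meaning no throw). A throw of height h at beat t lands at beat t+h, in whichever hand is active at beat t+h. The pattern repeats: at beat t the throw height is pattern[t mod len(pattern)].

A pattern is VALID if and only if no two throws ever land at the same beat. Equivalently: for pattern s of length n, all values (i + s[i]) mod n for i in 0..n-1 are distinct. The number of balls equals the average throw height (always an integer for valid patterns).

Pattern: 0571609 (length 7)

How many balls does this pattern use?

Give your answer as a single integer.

Answer: 4

Derivation:
Pattern = [0, 5, 7, 1, 6, 0, 9], length n = 7
  position 0: throw height = 0, running sum = 0
  position 1: throw height = 5, running sum = 5
  position 2: throw height = 7, running sum = 12
  position 3: throw height = 1, running sum = 13
  position 4: throw height = 6, running sum = 19
  position 5: throw height = 0, running sum = 19
  position 6: throw height = 9, running sum = 28
Total sum = 28; balls = sum / n = 28 / 7 = 4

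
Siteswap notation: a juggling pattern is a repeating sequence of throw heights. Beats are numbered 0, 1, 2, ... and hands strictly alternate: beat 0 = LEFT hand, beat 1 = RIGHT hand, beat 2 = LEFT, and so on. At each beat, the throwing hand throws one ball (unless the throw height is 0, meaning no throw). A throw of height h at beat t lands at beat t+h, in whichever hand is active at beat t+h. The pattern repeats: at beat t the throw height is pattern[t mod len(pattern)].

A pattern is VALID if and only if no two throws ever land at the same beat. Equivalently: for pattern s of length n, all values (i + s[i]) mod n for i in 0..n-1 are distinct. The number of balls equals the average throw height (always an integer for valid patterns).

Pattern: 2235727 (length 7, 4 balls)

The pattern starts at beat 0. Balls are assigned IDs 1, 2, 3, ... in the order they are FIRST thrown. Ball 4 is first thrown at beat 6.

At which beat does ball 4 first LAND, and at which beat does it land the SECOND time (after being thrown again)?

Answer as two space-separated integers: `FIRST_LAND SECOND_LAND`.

Answer: 13 20

Derivation:
Beat 0 (L): throw ball1 h=2 -> lands@2:L; in-air after throw: [b1@2:L]
Beat 1 (R): throw ball2 h=2 -> lands@3:R; in-air after throw: [b1@2:L b2@3:R]
Beat 2 (L): throw ball1 h=3 -> lands@5:R; in-air after throw: [b2@3:R b1@5:R]
Beat 3 (R): throw ball2 h=5 -> lands@8:L; in-air after throw: [b1@5:R b2@8:L]
Beat 4 (L): throw ball3 h=7 -> lands@11:R; in-air after throw: [b1@5:R b2@8:L b3@11:R]
Beat 5 (R): throw ball1 h=2 -> lands@7:R; in-air after throw: [b1@7:R b2@8:L b3@11:R]
Beat 6 (L): throw ball4 h=7 -> lands@13:R; in-air after throw: [b1@7:R b2@8:L b3@11:R b4@13:R]
Beat 7 (R): throw ball1 h=2 -> lands@9:R; in-air after throw: [b2@8:L b1@9:R b3@11:R b4@13:R]
Beat 8 (L): throw ball2 h=2 -> lands@10:L; in-air after throw: [b1@9:R b2@10:L b3@11:R b4@13:R]
Beat 9 (R): throw ball1 h=3 -> lands@12:L; in-air after throw: [b2@10:L b3@11:R b1@12:L b4@13:R]
Beat 10 (L): throw ball2 h=5 -> lands@15:R; in-air after throw: [b3@11:R b1@12:L b4@13:R b2@15:R]
Beat 11 (R): throw ball3 h=7 -> lands@18:L; in-air after throw: [b1@12:L b4@13:R b2@15:R b3@18:L]
Beat 12 (L): throw ball1 h=2 -> lands@14:L; in-air after throw: [b4@13:R b1@14:L b2@15:R b3@18:L]
Beat 13 (R): throw ball4 h=7 -> lands@20:L; in-air after throw: [b1@14:L b2@15:R b3@18:L b4@20:L]
Ball 4: thrown@6 h=7 -> first land @13; rethrown@13 h=7 -> second land @20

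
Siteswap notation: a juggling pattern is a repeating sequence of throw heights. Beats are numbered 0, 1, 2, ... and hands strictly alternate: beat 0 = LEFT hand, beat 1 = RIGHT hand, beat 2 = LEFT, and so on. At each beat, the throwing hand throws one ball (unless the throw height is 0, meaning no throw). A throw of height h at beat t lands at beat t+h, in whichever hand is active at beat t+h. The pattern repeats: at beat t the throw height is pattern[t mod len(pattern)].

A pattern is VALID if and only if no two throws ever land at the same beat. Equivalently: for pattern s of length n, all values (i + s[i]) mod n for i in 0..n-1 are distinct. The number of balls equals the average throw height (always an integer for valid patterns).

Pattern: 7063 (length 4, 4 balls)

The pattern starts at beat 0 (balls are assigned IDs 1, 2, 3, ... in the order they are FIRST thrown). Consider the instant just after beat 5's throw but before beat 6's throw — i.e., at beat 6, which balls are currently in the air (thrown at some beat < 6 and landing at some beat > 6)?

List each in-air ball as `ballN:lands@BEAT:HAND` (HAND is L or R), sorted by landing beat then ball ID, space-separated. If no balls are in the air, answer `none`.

Answer: ball1:lands@7:R ball2:lands@8:L ball4:lands@11:R

Derivation:
Beat 0 (L): throw ball1 h=7 -> lands@7:R; in-air after throw: [b1@7:R]
Beat 2 (L): throw ball2 h=6 -> lands@8:L; in-air after throw: [b1@7:R b2@8:L]
Beat 3 (R): throw ball3 h=3 -> lands@6:L; in-air after throw: [b3@6:L b1@7:R b2@8:L]
Beat 4 (L): throw ball4 h=7 -> lands@11:R; in-air after throw: [b3@6:L b1@7:R b2@8:L b4@11:R]
Beat 6 (L): throw ball3 h=6 -> lands@12:L; in-air after throw: [b1@7:R b2@8:L b4@11:R b3@12:L]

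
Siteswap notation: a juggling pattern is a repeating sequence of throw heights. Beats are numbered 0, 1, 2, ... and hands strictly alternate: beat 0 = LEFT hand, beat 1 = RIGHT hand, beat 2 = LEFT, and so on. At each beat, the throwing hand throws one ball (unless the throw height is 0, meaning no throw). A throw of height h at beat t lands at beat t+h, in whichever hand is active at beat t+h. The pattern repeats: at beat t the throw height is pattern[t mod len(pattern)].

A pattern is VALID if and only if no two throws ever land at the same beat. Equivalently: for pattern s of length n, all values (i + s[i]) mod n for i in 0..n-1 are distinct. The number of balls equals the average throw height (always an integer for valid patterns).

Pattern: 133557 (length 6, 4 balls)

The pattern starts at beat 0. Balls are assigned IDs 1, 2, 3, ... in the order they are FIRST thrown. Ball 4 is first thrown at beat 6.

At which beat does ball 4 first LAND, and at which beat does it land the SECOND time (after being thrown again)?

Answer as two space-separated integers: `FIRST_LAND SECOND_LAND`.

Answer: 7 10

Derivation:
Beat 0 (L): throw ball1 h=1 -> lands@1:R; in-air after throw: [b1@1:R]
Beat 1 (R): throw ball1 h=3 -> lands@4:L; in-air after throw: [b1@4:L]
Beat 2 (L): throw ball2 h=3 -> lands@5:R; in-air after throw: [b1@4:L b2@5:R]
Beat 3 (R): throw ball3 h=5 -> lands@8:L; in-air after throw: [b1@4:L b2@5:R b3@8:L]
Beat 4 (L): throw ball1 h=5 -> lands@9:R; in-air after throw: [b2@5:R b3@8:L b1@9:R]
Beat 5 (R): throw ball2 h=7 -> lands@12:L; in-air after throw: [b3@8:L b1@9:R b2@12:L]
Beat 6 (L): throw ball4 h=1 -> lands@7:R; in-air after throw: [b4@7:R b3@8:L b1@9:R b2@12:L]
Beat 7 (R): throw ball4 h=3 -> lands@10:L; in-air after throw: [b3@8:L b1@9:R b4@10:L b2@12:L]
Beat 8 (L): throw ball3 h=3 -> lands@11:R; in-air after throw: [b1@9:R b4@10:L b3@11:R b2@12:L]
Beat 9 (R): throw ball1 h=5 -> lands@14:L; in-air after throw: [b4@10:L b3@11:R b2@12:L b1@14:L]
Beat 10 (L): throw ball4 h=5 -> lands@15:R; in-air after throw: [b3@11:R b2@12:L b1@14:L b4@15:R]
Ball 4: thrown@6 h=1 -> first land @7; rethrown@7 h=3 -> second land @10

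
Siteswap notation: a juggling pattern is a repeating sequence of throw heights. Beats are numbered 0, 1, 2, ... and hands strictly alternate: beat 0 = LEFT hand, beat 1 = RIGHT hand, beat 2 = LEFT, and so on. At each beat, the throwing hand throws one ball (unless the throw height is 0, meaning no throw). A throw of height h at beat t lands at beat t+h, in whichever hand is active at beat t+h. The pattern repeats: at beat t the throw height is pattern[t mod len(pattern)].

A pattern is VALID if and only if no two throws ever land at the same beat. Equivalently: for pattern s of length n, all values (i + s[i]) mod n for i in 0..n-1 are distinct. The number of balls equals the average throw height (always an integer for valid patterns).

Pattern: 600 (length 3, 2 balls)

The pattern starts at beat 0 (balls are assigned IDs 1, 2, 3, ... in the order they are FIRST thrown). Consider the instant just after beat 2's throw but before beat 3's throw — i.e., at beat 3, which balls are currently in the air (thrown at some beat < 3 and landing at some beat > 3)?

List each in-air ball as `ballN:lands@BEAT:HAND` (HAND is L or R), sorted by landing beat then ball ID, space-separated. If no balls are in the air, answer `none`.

Answer: ball1:lands@6:L

Derivation:
Beat 0 (L): throw ball1 h=6 -> lands@6:L; in-air after throw: [b1@6:L]
Beat 3 (R): throw ball2 h=6 -> lands@9:R; in-air after throw: [b1@6:L b2@9:R]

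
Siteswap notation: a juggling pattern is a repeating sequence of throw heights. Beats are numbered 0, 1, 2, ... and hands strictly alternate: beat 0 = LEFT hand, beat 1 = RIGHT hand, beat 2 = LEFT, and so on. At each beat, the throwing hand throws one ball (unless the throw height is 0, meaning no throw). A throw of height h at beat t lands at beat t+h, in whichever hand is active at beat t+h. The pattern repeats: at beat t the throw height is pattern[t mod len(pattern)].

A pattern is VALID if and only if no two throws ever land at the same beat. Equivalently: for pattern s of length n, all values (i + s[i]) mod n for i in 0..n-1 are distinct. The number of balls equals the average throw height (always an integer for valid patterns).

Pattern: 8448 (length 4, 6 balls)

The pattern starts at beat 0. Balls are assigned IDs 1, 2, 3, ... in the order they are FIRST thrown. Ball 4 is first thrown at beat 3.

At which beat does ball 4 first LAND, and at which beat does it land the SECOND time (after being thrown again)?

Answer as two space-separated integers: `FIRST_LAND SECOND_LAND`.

Beat 0 (L): throw ball1 h=8 -> lands@8:L; in-air after throw: [b1@8:L]
Beat 1 (R): throw ball2 h=4 -> lands@5:R; in-air after throw: [b2@5:R b1@8:L]
Beat 2 (L): throw ball3 h=4 -> lands@6:L; in-air after throw: [b2@5:R b3@6:L b1@8:L]
Beat 3 (R): throw ball4 h=8 -> lands@11:R; in-air after throw: [b2@5:R b3@6:L b1@8:L b4@11:R]
Beat 4 (L): throw ball5 h=8 -> lands@12:L; in-air after throw: [b2@5:R b3@6:L b1@8:L b4@11:R b5@12:L]
Beat 5 (R): throw ball2 h=4 -> lands@9:R; in-air after throw: [b3@6:L b1@8:L b2@9:R b4@11:R b5@12:L]
Beat 6 (L): throw ball3 h=4 -> lands@10:L; in-air after throw: [b1@8:L b2@9:R b3@10:L b4@11:R b5@12:L]
Beat 7 (R): throw ball6 h=8 -> lands@15:R; in-air after throw: [b1@8:L b2@9:R b3@10:L b4@11:R b5@12:L b6@15:R]
Beat 8 (L): throw ball1 h=8 -> lands@16:L; in-air after throw: [b2@9:R b3@10:L b4@11:R b5@12:L b6@15:R b1@16:L]
Beat 9 (R): throw ball2 h=4 -> lands@13:R; in-air after throw: [b3@10:L b4@11:R b5@12:L b2@13:R b6@15:R b1@16:L]
Beat 10 (L): throw ball3 h=4 -> lands@14:L; in-air after throw: [b4@11:R b5@12:L b2@13:R b3@14:L b6@15:R b1@16:L]
Beat 11 (R): throw ball4 h=8 -> lands@19:R; in-air after throw: [b5@12:L b2@13:R b3@14:L b6@15:R b1@16:L b4@19:R]
Beat 12 (L): throw ball5 h=8 -> lands@20:L; in-air after throw: [b2@13:R b3@14:L b6@15:R b1@16:L b4@19:R b5@20:L]
Beat 13 (R): throw ball2 h=4 -> lands@17:R; in-air after throw: [b3@14:L b6@15:R b1@16:L b2@17:R b4@19:R b5@20:L]
Beat 14 (L): throw ball3 h=4 -> lands@18:L; in-air after throw: [b6@15:R b1@16:L b2@17:R b3@18:L b4@19:R b5@20:L]
Beat 15 (R): throw ball6 h=8 -> lands@23:R; in-air after throw: [b1@16:L b2@17:R b3@18:L b4@19:R b5@20:L b6@23:R]
Beat 16 (L): throw ball1 h=8 -> lands@24:L; in-air after throw: [b2@17:R b3@18:L b4@19:R b5@20:L b6@23:R b1@24:L]
Beat 17 (R): throw ball2 h=4 -> lands@21:R; in-air after throw: [b3@18:L b4@19:R b5@20:L b2@21:R b6@23:R b1@24:L]
Beat 18 (L): throw ball3 h=4 -> lands@22:L; in-air after throw: [b4@19:R b5@20:L b2@21:R b3@22:L b6@23:R b1@24:L]
Beat 19 (R): throw ball4 h=8 -> lands@27:R; in-air after throw: [b5@20:L b2@21:R b3@22:L b6@23:R b1@24:L b4@27:R]
Ball 4: thrown@3 h=8 -> first land @11; rethrown@11 h=8 -> second land @19

Answer: 11 19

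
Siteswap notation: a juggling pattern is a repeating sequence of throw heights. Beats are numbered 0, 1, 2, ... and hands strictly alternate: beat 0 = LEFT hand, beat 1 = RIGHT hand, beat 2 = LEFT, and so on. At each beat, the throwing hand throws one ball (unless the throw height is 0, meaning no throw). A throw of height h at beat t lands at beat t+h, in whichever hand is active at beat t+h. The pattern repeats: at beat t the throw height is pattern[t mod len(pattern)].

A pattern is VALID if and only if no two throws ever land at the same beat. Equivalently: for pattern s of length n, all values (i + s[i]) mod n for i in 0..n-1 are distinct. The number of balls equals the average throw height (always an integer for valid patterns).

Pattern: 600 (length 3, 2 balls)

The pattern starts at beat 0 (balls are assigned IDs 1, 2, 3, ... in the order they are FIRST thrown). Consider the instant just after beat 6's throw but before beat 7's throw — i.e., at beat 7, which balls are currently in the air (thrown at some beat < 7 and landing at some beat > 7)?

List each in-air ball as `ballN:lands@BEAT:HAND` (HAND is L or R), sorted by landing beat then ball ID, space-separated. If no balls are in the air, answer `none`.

Beat 0 (L): throw ball1 h=6 -> lands@6:L; in-air after throw: [b1@6:L]
Beat 3 (R): throw ball2 h=6 -> lands@9:R; in-air after throw: [b1@6:L b2@9:R]
Beat 6 (L): throw ball1 h=6 -> lands@12:L; in-air after throw: [b2@9:R b1@12:L]

Answer: ball2:lands@9:R ball1:lands@12:L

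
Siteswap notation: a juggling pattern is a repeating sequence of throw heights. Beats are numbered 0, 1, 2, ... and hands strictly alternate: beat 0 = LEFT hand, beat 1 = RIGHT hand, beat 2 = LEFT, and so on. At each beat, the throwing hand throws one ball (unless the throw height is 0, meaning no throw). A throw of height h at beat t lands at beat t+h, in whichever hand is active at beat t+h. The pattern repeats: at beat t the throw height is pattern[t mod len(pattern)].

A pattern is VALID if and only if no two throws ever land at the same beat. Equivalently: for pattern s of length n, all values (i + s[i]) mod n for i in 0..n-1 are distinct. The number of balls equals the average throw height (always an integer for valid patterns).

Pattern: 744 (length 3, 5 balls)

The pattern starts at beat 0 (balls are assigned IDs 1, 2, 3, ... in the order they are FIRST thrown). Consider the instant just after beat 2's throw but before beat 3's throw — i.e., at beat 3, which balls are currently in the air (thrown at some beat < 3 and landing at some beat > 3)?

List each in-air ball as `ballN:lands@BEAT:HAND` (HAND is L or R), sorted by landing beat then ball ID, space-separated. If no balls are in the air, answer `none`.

Answer: ball2:lands@5:R ball3:lands@6:L ball1:lands@7:R

Derivation:
Beat 0 (L): throw ball1 h=7 -> lands@7:R; in-air after throw: [b1@7:R]
Beat 1 (R): throw ball2 h=4 -> lands@5:R; in-air after throw: [b2@5:R b1@7:R]
Beat 2 (L): throw ball3 h=4 -> lands@6:L; in-air after throw: [b2@5:R b3@6:L b1@7:R]
Beat 3 (R): throw ball4 h=7 -> lands@10:L; in-air after throw: [b2@5:R b3@6:L b1@7:R b4@10:L]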